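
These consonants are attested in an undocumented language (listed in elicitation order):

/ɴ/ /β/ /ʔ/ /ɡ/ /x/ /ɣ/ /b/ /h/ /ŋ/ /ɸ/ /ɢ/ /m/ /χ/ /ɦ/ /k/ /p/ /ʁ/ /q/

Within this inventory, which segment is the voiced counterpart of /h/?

/h/ is a voiceless glottal fricative.
The voiced counterpart is a voiced glottal fricative — in this inventory, /ɦ/.

/ɦ/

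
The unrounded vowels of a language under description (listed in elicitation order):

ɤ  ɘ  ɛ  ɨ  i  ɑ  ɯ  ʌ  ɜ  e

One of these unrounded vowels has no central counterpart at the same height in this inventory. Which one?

/ɑ/

High: /i/ ~ /ɨ/ ~ /ɯ/
High-mid: /e/ ~ /ɘ/ ~ /ɤ/
Low-mid: /ɛ/ ~ /ɜ/ ~ /ʌ/
Low: only /ɑ/ (back); no central partner.
So /ɑ/ is the unpaired segment.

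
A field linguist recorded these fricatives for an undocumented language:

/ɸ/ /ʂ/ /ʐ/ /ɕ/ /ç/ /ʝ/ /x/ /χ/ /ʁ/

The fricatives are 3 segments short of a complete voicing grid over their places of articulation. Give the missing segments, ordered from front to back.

bilabial: voiceless /ɸ/, voiced —.
retroflex: voiceless /ʂ/, voiced /ʐ/.
alveolo-palatal: voiceless /ɕ/, voiced —.
palatal: voiceless /ç/, voiced /ʝ/.
velar: voiceless /x/, voiced —.
uvular: voiceless /χ/, voiced /ʁ/.
Gaps, from front to back: bilabial lacks voiced (/β/); alveolo-palatal lacks voiced (/ʑ/); velar lacks voiced (/ɣ/).

/β/, /ʑ/, /ɣ/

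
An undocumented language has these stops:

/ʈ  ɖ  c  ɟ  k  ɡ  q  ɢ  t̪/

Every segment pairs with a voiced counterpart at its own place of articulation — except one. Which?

/t̪/

Retroflex: /ʈ/ ~ /ɖ/
Palatal: /c/ ~ /ɟ/
Velar: /k/ ~ /ɡ/
Uvular: /q/ ~ /ɢ/
Dental: only /t̪/ (voiceless); no voiced partner.
So /t̪/ is the unpaired segment.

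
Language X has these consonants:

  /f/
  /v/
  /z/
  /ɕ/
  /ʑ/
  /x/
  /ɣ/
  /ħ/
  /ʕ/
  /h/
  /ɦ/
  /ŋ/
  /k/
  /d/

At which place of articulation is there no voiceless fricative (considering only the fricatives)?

alveolar

place of articulation  voiceless  voiced  
labiodental       f         v       
alveolar          —         z       
alveolo-palatal   ɕ         ʑ       
velar             x         ɣ       
pharyngeal        ħ         ʕ       
glottal           h         ɦ       
Every place of articulation has a voiceless member except alveolar, where /s/ would be expected.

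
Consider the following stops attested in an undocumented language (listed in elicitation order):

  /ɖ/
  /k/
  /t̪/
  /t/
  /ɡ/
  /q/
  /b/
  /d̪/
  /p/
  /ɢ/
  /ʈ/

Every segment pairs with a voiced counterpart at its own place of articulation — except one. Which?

Bilabial: /p/ ~ /b/
Dental: /t̪/ ~ /d̪/
Retroflex: /ʈ/ ~ /ɖ/
Velar: /k/ ~ /ɡ/
Uvular: /q/ ~ /ɢ/
Alveolar: only /t/ (voiceless); no voiced partner.
So /t/ is the unpaired segment.

/t/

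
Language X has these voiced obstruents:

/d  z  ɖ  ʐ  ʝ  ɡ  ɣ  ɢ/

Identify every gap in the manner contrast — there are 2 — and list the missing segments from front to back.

Stop: /d/ (alveolar), /ɖ/ (retroflex), /ɡ/ (velar), /ɢ/ (uvular).
Fricative: /z/ (alveolar), /ʐ/ (retroflex), /ʝ/ (palatal), /ɣ/ (velar).
Gaps, from front to back: palatal lacks stop (/ɟ/); uvular lacks fricative (/ʁ/).

/ɟ/, /ʁ/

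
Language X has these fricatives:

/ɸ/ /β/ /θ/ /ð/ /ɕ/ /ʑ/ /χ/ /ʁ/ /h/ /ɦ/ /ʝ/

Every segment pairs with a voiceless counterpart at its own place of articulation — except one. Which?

Bilabial: /ɸ/ ~ /β/
Dental: /θ/ ~ /ð/
Alveolo-palatal: /ɕ/ ~ /ʑ/
Uvular: /χ/ ~ /ʁ/
Glottal: /h/ ~ /ɦ/
Palatal: only /ʝ/ (voiced); no voiceless partner.
So /ʝ/ is the unpaired segment.

/ʝ/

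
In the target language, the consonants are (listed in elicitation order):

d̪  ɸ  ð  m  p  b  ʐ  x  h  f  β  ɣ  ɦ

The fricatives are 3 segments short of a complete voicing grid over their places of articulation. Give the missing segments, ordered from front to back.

place of articulation  voiceless  voiced  
bilabial          ɸ         β       
labiodental       f         —       
dental            —         ð       
retroflex         —         ʐ       
velar             x         ɣ       
glottal           h         ɦ       
Gaps, from front to back: labiodental lacks voiced (/v/); dental lacks voiceless (/θ/); retroflex lacks voiceless (/ʂ/).

/v/, /θ/, /ʂ/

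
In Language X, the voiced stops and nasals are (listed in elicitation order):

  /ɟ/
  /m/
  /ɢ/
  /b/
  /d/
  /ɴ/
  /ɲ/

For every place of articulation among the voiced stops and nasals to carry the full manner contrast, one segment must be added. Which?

/n/

place of articulation  oral stop  nasal   
bilabial          b         m       
alveolar          d         —       
palatal           ɟ         ɲ       
uvular            ɢ         ɴ       
The alveolar row has no nasal member, so the gap is the alveolar nasal /n/.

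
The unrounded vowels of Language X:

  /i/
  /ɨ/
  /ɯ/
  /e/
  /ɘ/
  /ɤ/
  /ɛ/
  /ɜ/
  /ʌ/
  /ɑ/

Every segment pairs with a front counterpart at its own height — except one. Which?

/ɑ/

High: /i/ ~ /ɨ/ ~ /ɯ/
High-mid: /e/ ~ /ɘ/ ~ /ɤ/
Low-mid: /ɛ/ ~ /ɜ/ ~ /ʌ/
Low: only /ɑ/ (back); no front partner.
So /ɑ/ is the unpaired segment.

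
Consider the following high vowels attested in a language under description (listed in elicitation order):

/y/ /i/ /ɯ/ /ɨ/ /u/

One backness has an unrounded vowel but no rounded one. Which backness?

Unrounded: /i/ (front), /ɨ/ (central), /ɯ/ (back).
Rounded: /y/ (front), /u/ (back).
Every backness has a rounded member except central, where /ʉ/ would be expected.

central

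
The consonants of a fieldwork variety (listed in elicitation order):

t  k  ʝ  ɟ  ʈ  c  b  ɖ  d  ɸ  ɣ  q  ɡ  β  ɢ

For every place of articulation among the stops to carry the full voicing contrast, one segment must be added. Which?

/p/

Voiceless: /t/ (alveolar), /ʈ/ (retroflex), /c/ (palatal), /k/ (velar), /q/ (uvular).
Voiced: /b/ (bilabial), /d/ (alveolar), /ɖ/ (retroflex), /ɟ/ (palatal), /ɡ/ (velar), /ɢ/ (uvular).
The bilabial row has no voiceless member, so the gap is the voiceless bilabial stop /p/.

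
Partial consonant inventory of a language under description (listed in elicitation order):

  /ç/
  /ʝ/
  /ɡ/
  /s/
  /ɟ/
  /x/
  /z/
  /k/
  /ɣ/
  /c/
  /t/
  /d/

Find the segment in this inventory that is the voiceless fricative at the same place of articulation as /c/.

/c/ is a voiceless palatal stop.
The voiceless fricative at the same place is a voiceless palatal fricative — in this inventory, /ç/.

/ç/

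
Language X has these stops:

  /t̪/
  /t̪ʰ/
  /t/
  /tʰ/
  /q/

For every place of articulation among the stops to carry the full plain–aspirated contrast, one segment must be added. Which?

Plain: /t̪/ (dental), /t/ (alveolar), /q/ (uvular).
Aspirated: /t̪ʰ/ (dental), /tʰ/ (alveolar).
The uvular row has no aspirated member, so the gap is the aspirated uvular stop /qʰ/.

/qʰ/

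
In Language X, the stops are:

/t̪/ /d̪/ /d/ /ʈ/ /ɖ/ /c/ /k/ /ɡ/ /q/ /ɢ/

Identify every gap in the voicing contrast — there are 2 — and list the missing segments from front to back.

dental: voiceless /t̪/, voiced /d̪/.
alveolar: voiceless —, voiced /d/.
retroflex: voiceless /ʈ/, voiced /ɖ/.
palatal: voiceless /c/, voiced —.
velar: voiceless /k/, voiced /ɡ/.
uvular: voiceless /q/, voiced /ɢ/.
Gaps, from front to back: alveolar lacks voiceless (/t/); palatal lacks voiced (/ɟ/).

/t/, /ɟ/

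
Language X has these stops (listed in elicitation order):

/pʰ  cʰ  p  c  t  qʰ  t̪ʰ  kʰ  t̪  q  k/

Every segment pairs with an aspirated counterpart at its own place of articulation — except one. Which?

/t/

Bilabial: /p/ ~ /pʰ/
Dental: /t̪/ ~ /t̪ʰ/
Palatal: /c/ ~ /cʰ/
Velar: /k/ ~ /kʰ/
Uvular: /q/ ~ /qʰ/
Alveolar: only /t/ (plain); no aspirated partner.
So /t/ is the unpaired segment.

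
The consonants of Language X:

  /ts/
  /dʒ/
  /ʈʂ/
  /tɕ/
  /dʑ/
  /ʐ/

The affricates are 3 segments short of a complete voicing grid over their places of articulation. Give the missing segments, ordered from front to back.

/dz/, /tʃ/, /ɖʐ/

alveolar: voiceless /ts/, voiced —.
postalveolar: voiceless —, voiced /dʒ/.
retroflex: voiceless /ʈʂ/, voiced —.
alveolo-palatal: voiceless /tɕ/, voiced /dʑ/.
Gaps, from front to back: alveolar lacks voiced (/dz/); postalveolar lacks voiceless (/tʃ/); retroflex lacks voiced (/ɖʐ/).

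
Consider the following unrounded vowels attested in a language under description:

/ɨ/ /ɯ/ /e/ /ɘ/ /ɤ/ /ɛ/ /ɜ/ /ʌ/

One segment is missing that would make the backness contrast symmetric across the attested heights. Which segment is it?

height            front     central   back    
high              —         ɨ         ɯ       
high-mid          e         ɘ         ɤ       
low-mid           ɛ         ɜ         ʌ       
The high row has no front member, so the gap is the high front unrounded vowel /i/.

/i/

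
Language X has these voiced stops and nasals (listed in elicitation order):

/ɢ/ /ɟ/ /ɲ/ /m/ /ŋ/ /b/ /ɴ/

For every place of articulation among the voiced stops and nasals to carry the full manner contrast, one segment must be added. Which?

Oral stop: /b/ (bilabial), /ɟ/ (palatal), /ɢ/ (uvular).
Nasal: /m/ (bilabial), /ɲ/ (palatal), /ŋ/ (velar), /ɴ/ (uvular).
The velar row has no oral stop member, so the gap is the velar oral stop /ɡ/.

/ɡ/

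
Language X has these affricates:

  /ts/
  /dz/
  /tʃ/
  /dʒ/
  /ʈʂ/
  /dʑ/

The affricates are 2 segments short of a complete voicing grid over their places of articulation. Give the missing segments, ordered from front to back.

/ɖʐ/, /tɕ/

alveolar: voiceless /ts/, voiced /dz/.
postalveolar: voiceless /tʃ/, voiced /dʒ/.
retroflex: voiceless /ʈʂ/, voiced —.
alveolo-palatal: voiceless —, voiced /dʑ/.
Gaps, from front to back: retroflex lacks voiced (/ɖʐ/); alveolo-palatal lacks voiceless (/tɕ/).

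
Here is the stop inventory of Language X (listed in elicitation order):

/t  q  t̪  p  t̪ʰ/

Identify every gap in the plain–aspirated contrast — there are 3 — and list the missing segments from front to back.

/pʰ/, /tʰ/, /qʰ/

bilabial: plain /p/, aspirated —.
dental: plain /t̪/, aspirated /t̪ʰ/.
alveolar: plain /t/, aspirated —.
uvular: plain /q/, aspirated —.
Gaps, from front to back: bilabial lacks aspirated (/pʰ/); alveolar lacks aspirated (/tʰ/); uvular lacks aspirated (/qʰ/).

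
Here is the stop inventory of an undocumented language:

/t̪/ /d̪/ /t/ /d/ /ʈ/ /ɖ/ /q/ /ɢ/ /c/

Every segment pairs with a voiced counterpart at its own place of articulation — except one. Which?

/c/

Dental: /t̪/ ~ /d̪/
Alveolar: /t/ ~ /d/
Retroflex: /ʈ/ ~ /ɖ/
Uvular: /q/ ~ /ɢ/
Palatal: only /c/ (voiceless); no voiced partner.
So /c/ is the unpaired segment.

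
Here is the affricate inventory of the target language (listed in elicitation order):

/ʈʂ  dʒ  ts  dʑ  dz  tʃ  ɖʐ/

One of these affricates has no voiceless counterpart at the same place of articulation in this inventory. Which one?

Alveolar: /ts/ ~ /dz/
Postalveolar: /tʃ/ ~ /dʒ/
Retroflex: /ʈʂ/ ~ /ɖʐ/
Alveolo-palatal: only /dʑ/ (voiced); no voiceless partner.
So /dʑ/ is the unpaired segment.

/dʑ/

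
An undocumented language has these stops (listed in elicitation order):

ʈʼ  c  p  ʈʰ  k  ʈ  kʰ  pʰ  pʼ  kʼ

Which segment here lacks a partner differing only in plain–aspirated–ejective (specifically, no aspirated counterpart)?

Bilabial: /p/ ~ /pʰ/ ~ /pʼ/
Retroflex: /ʈ/ ~ /ʈʰ/ ~ /ʈʼ/
Velar: /k/ ~ /kʰ/ ~ /kʼ/
Palatal: only /c/ (plain); no aspirated partner.
So /c/ is the unpaired segment.

/c/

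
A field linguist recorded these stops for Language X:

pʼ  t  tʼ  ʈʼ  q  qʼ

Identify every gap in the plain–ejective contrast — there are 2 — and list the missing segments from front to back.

/p/, /ʈ/

bilabial: plain —, ejective /pʼ/.
alveolar: plain /t/, ejective /tʼ/.
retroflex: plain —, ejective /ʈʼ/.
uvular: plain /q/, ejective /qʼ/.
Gaps, from front to back: bilabial lacks plain (/p/); retroflex lacks plain (/ʈ/).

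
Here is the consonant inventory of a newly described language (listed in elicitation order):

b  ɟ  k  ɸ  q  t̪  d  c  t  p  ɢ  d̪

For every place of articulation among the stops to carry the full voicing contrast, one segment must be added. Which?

/ɡ/

Voiceless: /p/ (bilabial), /t̪/ (dental), /t/ (alveolar), /c/ (palatal), /k/ (velar), /q/ (uvular).
Voiced: /b/ (bilabial), /d̪/ (dental), /d/ (alveolar), /ɟ/ (palatal), /ɢ/ (uvular).
The velar row has no voiced member, so the gap is the voiced velar stop /ɡ/.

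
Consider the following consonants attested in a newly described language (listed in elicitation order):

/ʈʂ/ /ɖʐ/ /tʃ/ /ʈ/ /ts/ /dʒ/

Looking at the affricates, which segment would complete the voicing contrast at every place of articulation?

/dz/

Voiceless: /ts/ (alveolar), /tʃ/ (postalveolar), /ʈʂ/ (retroflex).
Voiced: /dʒ/ (postalveolar), /ɖʐ/ (retroflex).
The alveolar row has no voiced member, so the gap is the voiced alveolar affricate /dz/.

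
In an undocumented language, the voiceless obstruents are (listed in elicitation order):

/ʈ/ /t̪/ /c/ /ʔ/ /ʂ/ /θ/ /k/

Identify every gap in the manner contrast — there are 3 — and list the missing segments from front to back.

dental: stop /t̪/, fricative /θ/.
retroflex: stop /ʈ/, fricative /ʂ/.
palatal: stop /c/, fricative —.
velar: stop /k/, fricative —.
glottal: stop /ʔ/, fricative —.
Gaps, from front to back: palatal lacks fricative (/ç/); velar lacks fricative (/x/); glottal lacks fricative (/h/).

/ç/, /x/, /h/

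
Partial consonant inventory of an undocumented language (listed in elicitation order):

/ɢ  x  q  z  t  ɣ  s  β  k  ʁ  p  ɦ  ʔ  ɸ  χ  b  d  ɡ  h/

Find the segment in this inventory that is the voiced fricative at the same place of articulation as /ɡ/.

/ɣ/

/ɡ/ is a voiced velar stop.
The voiced fricative at the same place is a voiced velar fricative — in this inventory, /ɣ/.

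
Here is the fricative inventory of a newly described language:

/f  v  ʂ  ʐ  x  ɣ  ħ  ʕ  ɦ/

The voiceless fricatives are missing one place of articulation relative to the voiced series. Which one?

glottal

place of articulation  voiceless  voiced  
labiodental       f         v       
retroflex         ʂ         ʐ       
velar             x         ɣ       
pharyngeal        ħ         ʕ       
glottal           —         ɦ       
Every place of articulation has a voiceless member except glottal, where /h/ would be expected.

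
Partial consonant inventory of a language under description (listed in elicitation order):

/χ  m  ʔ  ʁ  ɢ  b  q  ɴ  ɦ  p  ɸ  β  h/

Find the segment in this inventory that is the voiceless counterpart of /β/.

/ɸ/

/β/ is a voiced bilabial fricative.
The voiceless counterpart is a voiceless bilabial fricative — in this inventory, /ɸ/.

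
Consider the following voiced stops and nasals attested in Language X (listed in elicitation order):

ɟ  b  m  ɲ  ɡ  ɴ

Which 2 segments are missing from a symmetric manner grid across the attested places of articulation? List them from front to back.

place of articulation  oral stop  nasal   
bilabial          b         m       
palatal           ɟ         ɲ       
velar             ɡ         —       
uvular            —         ɴ       
Gaps, from front to back: velar lacks nasal (/ŋ/); uvular lacks oral stop (/ɢ/).

/ŋ/, /ɢ/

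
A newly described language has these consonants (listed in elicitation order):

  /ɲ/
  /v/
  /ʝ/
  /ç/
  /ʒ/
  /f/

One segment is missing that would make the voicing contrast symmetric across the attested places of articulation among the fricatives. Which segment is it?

labiodental: voiceless /f/, voiced /v/.
postalveolar: voiceless —, voiced /ʒ/.
palatal: voiceless /ç/, voiced /ʝ/.
The postalveolar row has no voiceless member, so the gap is the voiceless postalveolar fricative /ʃ/.

/ʃ/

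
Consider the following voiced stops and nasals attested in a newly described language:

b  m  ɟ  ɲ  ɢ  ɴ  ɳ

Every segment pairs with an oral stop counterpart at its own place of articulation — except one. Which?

Bilabial: /b/ ~ /m/
Palatal: /ɟ/ ~ /ɲ/
Uvular: /ɢ/ ~ /ɴ/
Retroflex: only /ɳ/ (nasal); no oral stop partner.
So /ɳ/ is the unpaired segment.

/ɳ/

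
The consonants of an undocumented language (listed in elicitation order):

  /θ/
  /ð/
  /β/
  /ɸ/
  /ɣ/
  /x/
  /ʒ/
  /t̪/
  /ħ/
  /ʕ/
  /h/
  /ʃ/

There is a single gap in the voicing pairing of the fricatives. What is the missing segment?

/ɦ/

bilabial: voiceless /ɸ/, voiced /β/.
dental: voiceless /θ/, voiced /ð/.
postalveolar: voiceless /ʃ/, voiced /ʒ/.
velar: voiceless /x/, voiced /ɣ/.
pharyngeal: voiceless /ħ/, voiced /ʕ/.
glottal: voiceless /h/, voiced —.
The glottal row has no voiced member, so the gap is the voiced glottal fricative /ɦ/.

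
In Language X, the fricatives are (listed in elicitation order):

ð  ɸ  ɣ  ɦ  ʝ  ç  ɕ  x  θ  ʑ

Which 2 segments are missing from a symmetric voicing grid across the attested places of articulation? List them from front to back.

/β/, /h/

place of articulation  voiceless  voiced  
bilabial          ɸ         —       
dental            θ         ð       
alveolo-palatal   ɕ         ʑ       
palatal           ç         ʝ       
velar             x         ɣ       
glottal           —         ɦ       
Gaps, from front to back: bilabial lacks voiced (/β/); glottal lacks voiceless (/h/).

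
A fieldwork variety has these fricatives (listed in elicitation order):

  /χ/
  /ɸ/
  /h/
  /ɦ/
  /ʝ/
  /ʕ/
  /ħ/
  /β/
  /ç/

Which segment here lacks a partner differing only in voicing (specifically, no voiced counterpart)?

Bilabial: /ɸ/ ~ /β/
Palatal: /ç/ ~ /ʝ/
Pharyngeal: /ħ/ ~ /ʕ/
Glottal: /h/ ~ /ɦ/
Uvular: only /χ/ (voiceless); no voiced partner.
So /χ/ is the unpaired segment.

/χ/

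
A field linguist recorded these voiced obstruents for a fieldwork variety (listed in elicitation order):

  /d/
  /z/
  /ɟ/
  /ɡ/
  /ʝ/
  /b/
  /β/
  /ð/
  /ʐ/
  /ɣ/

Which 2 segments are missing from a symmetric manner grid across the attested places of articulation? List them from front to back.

/d̪/, /ɖ/

bilabial: stop /b/, fricative /β/.
dental: stop —, fricative /ð/.
alveolar: stop /d/, fricative /z/.
retroflex: stop —, fricative /ʐ/.
palatal: stop /ɟ/, fricative /ʝ/.
velar: stop /ɡ/, fricative /ɣ/.
Gaps, from front to back: dental lacks stop (/d̪/); retroflex lacks stop (/ɖ/).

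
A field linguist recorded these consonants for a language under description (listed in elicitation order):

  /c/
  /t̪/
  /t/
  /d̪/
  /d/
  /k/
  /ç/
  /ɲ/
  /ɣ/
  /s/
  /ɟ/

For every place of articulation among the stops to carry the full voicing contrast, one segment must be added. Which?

Voiceless: /t̪/ (dental), /t/ (alveolar), /c/ (palatal), /k/ (velar).
Voiced: /d̪/ (dental), /d/ (alveolar), /ɟ/ (palatal).
The velar row has no voiced member, so the gap is the voiced velar stop /ɡ/.

/ɡ/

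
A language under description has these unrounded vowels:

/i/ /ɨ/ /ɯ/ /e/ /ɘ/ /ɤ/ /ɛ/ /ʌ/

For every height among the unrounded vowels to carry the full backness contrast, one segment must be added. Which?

/ɜ/

Front: /i/ (high), /e/ (high-mid), /ɛ/ (low-mid).
Central: /ɨ/ (high), /ɘ/ (high-mid).
Back: /ɯ/ (high), /ɤ/ (high-mid), /ʌ/ (low-mid).
The low-mid row has no central member, so the gap is the low-mid central unrounded vowel /ɜ/.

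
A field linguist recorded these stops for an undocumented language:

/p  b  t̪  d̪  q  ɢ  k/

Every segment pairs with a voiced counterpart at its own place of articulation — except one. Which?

Bilabial: /p/ ~ /b/
Dental: /t̪/ ~ /d̪/
Uvular: /q/ ~ /ɢ/
Velar: only /k/ (voiceless); no voiced partner.
So /k/ is the unpaired segment.

/k/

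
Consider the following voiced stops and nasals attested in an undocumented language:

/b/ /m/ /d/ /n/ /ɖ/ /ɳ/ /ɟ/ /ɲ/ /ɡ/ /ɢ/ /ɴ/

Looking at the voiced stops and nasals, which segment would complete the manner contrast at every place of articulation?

Oral stop: /b/ (bilabial), /d/ (alveolar), /ɖ/ (retroflex), /ɟ/ (palatal), /ɡ/ (velar), /ɢ/ (uvular).
Nasal: /m/ (bilabial), /n/ (alveolar), /ɳ/ (retroflex), /ɲ/ (palatal), /ɴ/ (uvular).
The velar row has no nasal member, so the gap is the velar nasal /ŋ/.

/ŋ/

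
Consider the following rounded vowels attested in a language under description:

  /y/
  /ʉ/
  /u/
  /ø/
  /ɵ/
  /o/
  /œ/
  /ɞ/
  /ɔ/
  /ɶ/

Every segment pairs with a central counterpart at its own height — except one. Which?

High: /y/ ~ /ʉ/ ~ /u/
High-mid: /ø/ ~ /ɵ/ ~ /o/
Low-mid: /œ/ ~ /ɞ/ ~ /ɔ/
Low: only /ɶ/ (front); no central partner.
So /ɶ/ is the unpaired segment.

/ɶ/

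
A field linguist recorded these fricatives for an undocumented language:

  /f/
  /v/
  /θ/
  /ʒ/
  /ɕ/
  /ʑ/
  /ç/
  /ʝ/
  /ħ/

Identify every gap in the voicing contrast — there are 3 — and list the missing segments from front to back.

/ð/, /ʃ/, /ʕ/

labiodental: voiceless /f/, voiced /v/.
dental: voiceless /θ/, voiced —.
postalveolar: voiceless —, voiced /ʒ/.
alveolo-palatal: voiceless /ɕ/, voiced /ʑ/.
palatal: voiceless /ç/, voiced /ʝ/.
pharyngeal: voiceless /ħ/, voiced —.
Gaps, from front to back: dental lacks voiced (/ð/); postalveolar lacks voiceless (/ʃ/); pharyngeal lacks voiced (/ʕ/).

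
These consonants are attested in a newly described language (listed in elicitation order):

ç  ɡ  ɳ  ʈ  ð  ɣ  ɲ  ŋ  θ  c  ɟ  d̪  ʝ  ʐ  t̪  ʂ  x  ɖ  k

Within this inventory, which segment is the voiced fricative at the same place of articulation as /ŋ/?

/ŋ/ is a velar nasal.
The voiced fricative at the same place is a voiced velar fricative — in this inventory, /ɣ/.

/ɣ/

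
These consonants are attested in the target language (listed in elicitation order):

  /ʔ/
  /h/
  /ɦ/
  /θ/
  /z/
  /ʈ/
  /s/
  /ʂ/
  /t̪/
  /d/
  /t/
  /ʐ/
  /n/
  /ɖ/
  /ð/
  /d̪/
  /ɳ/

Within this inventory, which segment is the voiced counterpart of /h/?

/h/ is a voiceless glottal fricative.
The voiced counterpart is a voiced glottal fricative — in this inventory, /ɦ/.

/ɦ/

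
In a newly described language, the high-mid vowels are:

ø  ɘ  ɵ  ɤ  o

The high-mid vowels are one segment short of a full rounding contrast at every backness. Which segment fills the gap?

/e/

front: unrounded —, rounded /ø/.
central: unrounded /ɘ/, rounded /ɵ/.
back: unrounded /ɤ/, rounded /o/.
The front row has no unrounded member, so the gap is the front unrounded vowel /e/.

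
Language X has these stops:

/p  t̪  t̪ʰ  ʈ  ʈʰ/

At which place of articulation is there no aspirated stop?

Plain: /p/ (bilabial), /t̪/ (dental), /ʈ/ (retroflex).
Aspirated: /t̪ʰ/ (dental), /ʈʰ/ (retroflex).
Every place of articulation has an aspirated member except bilabial, where /pʰ/ would be expected.

bilabial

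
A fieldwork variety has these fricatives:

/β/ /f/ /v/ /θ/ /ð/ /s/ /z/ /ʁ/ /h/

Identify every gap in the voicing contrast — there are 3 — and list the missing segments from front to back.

Voiceless: /f/ (labiodental), /θ/ (dental), /s/ (alveolar), /h/ (glottal).
Voiced: /β/ (bilabial), /v/ (labiodental), /ð/ (dental), /z/ (alveolar), /ʁ/ (uvular).
Gaps, from front to back: bilabial lacks voiceless (/ɸ/); uvular lacks voiceless (/χ/); glottal lacks voiced (/ɦ/).

/ɸ/, /χ/, /ɦ/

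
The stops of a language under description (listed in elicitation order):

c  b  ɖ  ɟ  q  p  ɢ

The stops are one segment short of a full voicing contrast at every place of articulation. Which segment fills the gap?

place of articulation  voiceless  voiced  
bilabial          p         b       
retroflex         —         ɖ       
palatal           c         ɟ       
uvular            q         ɢ       
The retroflex row has no voiceless member, so the gap is the voiceless retroflex stop /ʈ/.

/ʈ/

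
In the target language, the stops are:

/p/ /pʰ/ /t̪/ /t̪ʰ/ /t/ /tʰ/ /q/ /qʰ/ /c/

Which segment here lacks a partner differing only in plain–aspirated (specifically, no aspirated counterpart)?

/c/

Bilabial: /p/ ~ /pʰ/
Dental: /t̪/ ~ /t̪ʰ/
Alveolar: /t/ ~ /tʰ/
Uvular: /q/ ~ /qʰ/
Palatal: only /c/ (plain); no aspirated partner.
So /c/ is the unpaired segment.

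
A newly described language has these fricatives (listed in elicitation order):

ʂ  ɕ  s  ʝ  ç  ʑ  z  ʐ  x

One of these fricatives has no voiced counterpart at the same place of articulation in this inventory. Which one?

/x/

Alveolar: /s/ ~ /z/
Retroflex: /ʂ/ ~ /ʐ/
Alveolo-palatal: /ɕ/ ~ /ʑ/
Palatal: /ç/ ~ /ʝ/
Velar: only /x/ (voiceless); no voiced partner.
So /x/ is the unpaired segment.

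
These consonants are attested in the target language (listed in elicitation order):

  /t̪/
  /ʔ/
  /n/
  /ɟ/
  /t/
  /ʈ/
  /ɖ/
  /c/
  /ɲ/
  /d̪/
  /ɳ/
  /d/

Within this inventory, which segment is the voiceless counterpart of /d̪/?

/t̪/

/d̪/ is a voiced dental stop.
The voiceless counterpart is a voiceless dental stop — in this inventory, /t̪/.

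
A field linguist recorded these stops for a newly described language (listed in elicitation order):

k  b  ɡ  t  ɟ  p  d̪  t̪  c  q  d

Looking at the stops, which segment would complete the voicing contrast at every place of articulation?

/ɢ/

place of articulation  voiceless  voiced  
bilabial          p         b       
dental            t̪        d̪      
alveolar          t         d       
palatal           c         ɟ       
velar             k         ɡ       
uvular            q         —       
The uvular row has no voiced member, so the gap is the voiced uvular stop /ɢ/.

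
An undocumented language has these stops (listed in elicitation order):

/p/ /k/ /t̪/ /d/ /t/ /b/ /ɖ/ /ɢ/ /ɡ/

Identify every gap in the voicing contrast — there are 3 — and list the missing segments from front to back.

/d̪/, /ʈ/, /q/

place of articulation  voiceless  voiced  
bilabial          p         b       
dental            t̪        —       
alveolar          t         d       
retroflex         —         ɖ       
velar             k         ɡ       
uvular            —         ɢ       
Gaps, from front to back: dental lacks voiced (/d̪/); retroflex lacks voiceless (/ʈ/); uvular lacks voiceless (/q/).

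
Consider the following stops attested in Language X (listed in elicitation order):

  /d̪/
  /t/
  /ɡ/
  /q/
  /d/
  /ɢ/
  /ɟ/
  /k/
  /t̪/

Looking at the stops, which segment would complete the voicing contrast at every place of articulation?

dental: voiceless /t̪/, voiced /d̪/.
alveolar: voiceless /t/, voiced /d/.
palatal: voiceless —, voiced /ɟ/.
velar: voiceless /k/, voiced /ɡ/.
uvular: voiceless /q/, voiced /ɢ/.
The palatal row has no voiceless member, so the gap is the voiceless palatal stop /c/.

/c/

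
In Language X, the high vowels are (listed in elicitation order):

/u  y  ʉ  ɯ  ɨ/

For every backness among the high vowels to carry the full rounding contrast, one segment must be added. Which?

front: unrounded —, rounded /y/.
central: unrounded /ɨ/, rounded /ʉ/.
back: unrounded /ɯ/, rounded /u/.
The front row has no unrounded member, so the gap is the front unrounded vowel /i/.

/i/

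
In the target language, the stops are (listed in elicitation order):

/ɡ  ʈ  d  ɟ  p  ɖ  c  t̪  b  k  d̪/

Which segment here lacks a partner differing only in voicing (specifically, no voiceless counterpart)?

/d/

Bilabial: /p/ ~ /b/
Dental: /t̪/ ~ /d̪/
Retroflex: /ʈ/ ~ /ɖ/
Palatal: /c/ ~ /ɟ/
Velar: /k/ ~ /ɡ/
Alveolar: only /d/ (voiced); no voiceless partner.
So /d/ is the unpaired segment.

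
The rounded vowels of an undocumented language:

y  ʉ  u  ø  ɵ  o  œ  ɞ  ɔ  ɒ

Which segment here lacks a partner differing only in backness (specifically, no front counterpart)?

High: /y/ ~ /ʉ/ ~ /u/
High-mid: /ø/ ~ /ɵ/ ~ /o/
Low-mid: /œ/ ~ /ɞ/ ~ /ɔ/
Low: only /ɒ/ (back); no front partner.
So /ɒ/ is the unpaired segment.

/ɒ/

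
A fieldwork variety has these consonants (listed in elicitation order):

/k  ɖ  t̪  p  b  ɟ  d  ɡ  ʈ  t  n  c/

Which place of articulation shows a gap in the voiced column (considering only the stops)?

bilabial: voiceless /p/, voiced /b/.
dental: voiceless /t̪/, voiced —.
alveolar: voiceless /t/, voiced /d/.
retroflex: voiceless /ʈ/, voiced /ɖ/.
palatal: voiceless /c/, voiced /ɟ/.
velar: voiceless /k/, voiced /ɡ/.
Every place of articulation has a voiced member except dental, where /d̪/ would be expected.

dental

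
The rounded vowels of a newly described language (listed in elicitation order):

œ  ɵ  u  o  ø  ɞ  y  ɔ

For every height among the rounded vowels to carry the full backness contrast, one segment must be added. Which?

high: front /y/, central —, back /u/.
high-mid: front /ø/, central /ɵ/, back /o/.
low-mid: front /œ/, central /ɞ/, back /ɔ/.
The high row has no central member, so the gap is the high central rounded vowel /ʉ/.

/ʉ/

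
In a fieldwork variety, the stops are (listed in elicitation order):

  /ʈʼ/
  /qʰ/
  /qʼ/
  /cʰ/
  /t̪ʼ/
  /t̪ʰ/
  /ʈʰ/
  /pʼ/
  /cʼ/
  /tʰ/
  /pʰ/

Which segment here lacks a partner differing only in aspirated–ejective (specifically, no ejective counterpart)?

Bilabial: /pʰ/ ~ /pʼ/
Dental: /t̪ʰ/ ~ /t̪ʼ/
Retroflex: /ʈʰ/ ~ /ʈʼ/
Palatal: /cʰ/ ~ /cʼ/
Uvular: /qʰ/ ~ /qʼ/
Alveolar: only /tʰ/ (aspirated); no ejective partner.
So /tʰ/ is the unpaired segment.

/tʰ/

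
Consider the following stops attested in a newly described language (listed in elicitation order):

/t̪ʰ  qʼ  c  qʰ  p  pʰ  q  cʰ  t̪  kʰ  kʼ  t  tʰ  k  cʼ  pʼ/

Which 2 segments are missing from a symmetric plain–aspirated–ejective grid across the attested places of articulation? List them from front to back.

place of articulation  plain     aspirated  ejective
bilabial          p         pʰ        pʼ      
dental            t̪        t̪ʰ       —       
alveolar          t         tʰ        —       
palatal           c         cʰ        cʼ      
velar             k         kʰ        kʼ      
uvular            q         qʰ        qʼ      
Gaps, from front to back: dental lacks ejective (/t̪ʼ/); alveolar lacks ejective (/tʼ/).

/t̪ʼ/, /tʼ/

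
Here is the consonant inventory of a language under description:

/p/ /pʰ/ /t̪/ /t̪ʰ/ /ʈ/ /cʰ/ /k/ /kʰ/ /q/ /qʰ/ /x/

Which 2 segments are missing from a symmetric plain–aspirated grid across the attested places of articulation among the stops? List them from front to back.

Plain: /p/ (bilabial), /t̪/ (dental), /ʈ/ (retroflex), /k/ (velar), /q/ (uvular).
Aspirated: /pʰ/ (bilabial), /t̪ʰ/ (dental), /cʰ/ (palatal), /kʰ/ (velar), /qʰ/ (uvular).
Gaps, from front to back: retroflex lacks aspirated (/ʈʰ/); palatal lacks plain (/c/).

/ʈʰ/, /c/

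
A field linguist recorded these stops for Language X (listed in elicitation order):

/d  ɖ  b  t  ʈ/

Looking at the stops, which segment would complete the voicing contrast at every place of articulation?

Voiceless: /t/ (alveolar), /ʈ/ (retroflex).
Voiced: /b/ (bilabial), /d/ (alveolar), /ɖ/ (retroflex).
The bilabial row has no voiceless member, so the gap is the voiceless bilabial stop /p/.

/p/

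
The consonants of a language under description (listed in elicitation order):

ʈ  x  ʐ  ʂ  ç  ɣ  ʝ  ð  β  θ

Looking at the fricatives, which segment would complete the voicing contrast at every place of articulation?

bilabial: voiceless —, voiced /β/.
dental: voiceless /θ/, voiced /ð/.
retroflex: voiceless /ʂ/, voiced /ʐ/.
palatal: voiceless /ç/, voiced /ʝ/.
velar: voiceless /x/, voiced /ɣ/.
The bilabial row has no voiceless member, so the gap is the voiceless bilabial fricative /ɸ/.

/ɸ/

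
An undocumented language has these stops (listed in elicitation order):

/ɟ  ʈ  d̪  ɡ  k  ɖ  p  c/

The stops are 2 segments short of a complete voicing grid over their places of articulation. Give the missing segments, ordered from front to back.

/b/, /t̪/

bilabial: voiceless /p/, voiced —.
dental: voiceless —, voiced /d̪/.
retroflex: voiceless /ʈ/, voiced /ɖ/.
palatal: voiceless /c/, voiced /ɟ/.
velar: voiceless /k/, voiced /ɡ/.
Gaps, from front to back: bilabial lacks voiced (/b/); dental lacks voiceless (/t̪/).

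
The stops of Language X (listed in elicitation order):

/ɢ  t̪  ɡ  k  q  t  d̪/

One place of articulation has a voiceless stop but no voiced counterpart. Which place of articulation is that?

alveolar

Voiceless: /t̪/ (dental), /t/ (alveolar), /k/ (velar), /q/ (uvular).
Voiced: /d̪/ (dental), /ɡ/ (velar), /ɢ/ (uvular).
Every place of articulation has a voiced member except alveolar, where /d/ would be expected.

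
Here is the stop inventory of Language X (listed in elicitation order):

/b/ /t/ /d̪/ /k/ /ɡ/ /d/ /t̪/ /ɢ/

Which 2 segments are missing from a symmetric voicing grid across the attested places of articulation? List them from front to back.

/p/, /q/

bilabial: voiceless —, voiced /b/.
dental: voiceless /t̪/, voiced /d̪/.
alveolar: voiceless /t/, voiced /d/.
velar: voiceless /k/, voiced /ɡ/.
uvular: voiceless —, voiced /ɢ/.
Gaps, from front to back: bilabial lacks voiceless (/p/); uvular lacks voiceless (/q/).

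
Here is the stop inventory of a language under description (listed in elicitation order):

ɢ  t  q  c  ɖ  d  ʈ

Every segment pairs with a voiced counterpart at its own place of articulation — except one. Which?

Alveolar: /t/ ~ /d/
Retroflex: /ʈ/ ~ /ɖ/
Uvular: /q/ ~ /ɢ/
Palatal: only /c/ (voiceless); no voiced partner.
So /c/ is the unpaired segment.

/c/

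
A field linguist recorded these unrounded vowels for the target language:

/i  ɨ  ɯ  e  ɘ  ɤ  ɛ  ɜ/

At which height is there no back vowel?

low-mid

height            front     central   back    
high              i         ɨ         ɯ       
high-mid          e         ɘ         ɤ       
low-mid           ɛ         ɜ         —       
Every height has a back member except low-mid, where /ʌ/ would be expected.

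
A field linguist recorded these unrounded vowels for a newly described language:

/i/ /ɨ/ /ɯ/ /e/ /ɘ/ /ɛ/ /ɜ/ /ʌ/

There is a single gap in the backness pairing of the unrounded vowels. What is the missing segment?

/ɤ/

high: front /i/, central /ɨ/, back /ɯ/.
high-mid: front /e/, central /ɘ/, back —.
low-mid: front /ɛ/, central /ɜ/, back /ʌ/.
The high-mid row has no back member, so the gap is the high-mid back unrounded vowel /ɤ/.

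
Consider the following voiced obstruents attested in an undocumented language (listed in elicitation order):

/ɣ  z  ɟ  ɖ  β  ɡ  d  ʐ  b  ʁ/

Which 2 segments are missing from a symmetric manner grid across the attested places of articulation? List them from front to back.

/ʝ/, /ɢ/

place of articulation  stop      fricative
bilabial          b         β       
alveolar          d         z       
retroflex         ɖ         ʐ       
palatal           ɟ         —       
velar             ɡ         ɣ       
uvular            —         ʁ       
Gaps, from front to back: palatal lacks fricative (/ʝ/); uvular lacks stop (/ɢ/).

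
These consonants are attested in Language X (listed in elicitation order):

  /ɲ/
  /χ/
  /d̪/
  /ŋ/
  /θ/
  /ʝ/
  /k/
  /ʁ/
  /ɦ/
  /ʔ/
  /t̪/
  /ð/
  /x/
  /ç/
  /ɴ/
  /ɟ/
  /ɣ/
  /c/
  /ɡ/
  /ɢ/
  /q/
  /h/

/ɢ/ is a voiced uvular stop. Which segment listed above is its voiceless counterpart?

The voiceless counterpart is a voiceless uvular stop — in this inventory, /q/.

/q/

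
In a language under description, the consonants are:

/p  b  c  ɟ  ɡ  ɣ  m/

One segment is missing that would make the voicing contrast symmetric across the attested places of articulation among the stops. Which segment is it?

place of articulation  voiceless  voiced  
bilabial          p         b       
palatal           c         ɟ       
velar             —         ɡ       
The velar row has no voiceless member, so the gap is the voiceless velar stop /k/.

/k/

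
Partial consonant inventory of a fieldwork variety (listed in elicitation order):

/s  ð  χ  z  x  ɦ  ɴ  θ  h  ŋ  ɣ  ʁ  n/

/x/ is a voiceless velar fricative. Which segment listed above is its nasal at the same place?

The nasal at the same place is a velar nasal — in this inventory, /ŋ/.

/ŋ/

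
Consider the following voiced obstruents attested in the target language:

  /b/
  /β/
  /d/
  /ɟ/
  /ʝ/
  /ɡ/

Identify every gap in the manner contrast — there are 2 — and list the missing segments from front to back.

place of articulation  stop      fricative
bilabial          b         β       
alveolar          d         —       
palatal           ɟ         ʝ       
velar             ɡ         —       
Gaps, from front to back: alveolar lacks fricative (/z/); velar lacks fricative (/ɣ/).

/z/, /ɣ/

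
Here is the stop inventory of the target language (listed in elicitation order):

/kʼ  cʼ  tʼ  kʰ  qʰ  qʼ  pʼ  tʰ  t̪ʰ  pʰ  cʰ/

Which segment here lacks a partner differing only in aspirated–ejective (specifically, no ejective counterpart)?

Bilabial: /pʰ/ ~ /pʼ/
Alveolar: /tʰ/ ~ /tʼ/
Palatal: /cʰ/ ~ /cʼ/
Velar: /kʰ/ ~ /kʼ/
Uvular: /qʰ/ ~ /qʼ/
Dental: only /t̪ʰ/ (aspirated); no ejective partner.
So /t̪ʰ/ is the unpaired segment.

/t̪ʰ/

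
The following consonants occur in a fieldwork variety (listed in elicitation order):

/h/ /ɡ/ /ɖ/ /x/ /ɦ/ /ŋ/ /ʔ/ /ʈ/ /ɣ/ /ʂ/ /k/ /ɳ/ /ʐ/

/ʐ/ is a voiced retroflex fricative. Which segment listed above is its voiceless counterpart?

The voiceless counterpart is a voiceless retroflex fricative — in this inventory, /ʂ/.

/ʂ/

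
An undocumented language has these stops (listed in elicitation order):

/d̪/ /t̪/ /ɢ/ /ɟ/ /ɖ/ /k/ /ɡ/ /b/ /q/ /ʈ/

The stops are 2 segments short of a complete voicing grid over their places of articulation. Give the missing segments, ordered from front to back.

/p/, /c/

bilabial: voiceless —, voiced /b/.
dental: voiceless /t̪/, voiced /d̪/.
retroflex: voiceless /ʈ/, voiced /ɖ/.
palatal: voiceless —, voiced /ɟ/.
velar: voiceless /k/, voiced /ɡ/.
uvular: voiceless /q/, voiced /ɢ/.
Gaps, from front to back: bilabial lacks voiceless (/p/); palatal lacks voiceless (/c/).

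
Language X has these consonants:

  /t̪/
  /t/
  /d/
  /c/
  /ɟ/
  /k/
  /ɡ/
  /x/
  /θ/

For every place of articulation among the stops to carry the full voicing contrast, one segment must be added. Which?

dental: voiceless /t̪/, voiced —.
alveolar: voiceless /t/, voiced /d/.
palatal: voiceless /c/, voiced /ɟ/.
velar: voiceless /k/, voiced /ɡ/.
The dental row has no voiced member, so the gap is the voiced dental stop /d̪/.

/d̪/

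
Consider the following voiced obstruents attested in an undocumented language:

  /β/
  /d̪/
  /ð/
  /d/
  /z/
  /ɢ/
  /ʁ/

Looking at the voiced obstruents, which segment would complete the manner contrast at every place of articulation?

/b/

Stop: /d̪/ (dental), /d/ (alveolar), /ɢ/ (uvular).
Fricative: /β/ (bilabial), /ð/ (dental), /z/ (alveolar), /ʁ/ (uvular).
The bilabial row has no stop member, so the gap is the bilabial stop /b/.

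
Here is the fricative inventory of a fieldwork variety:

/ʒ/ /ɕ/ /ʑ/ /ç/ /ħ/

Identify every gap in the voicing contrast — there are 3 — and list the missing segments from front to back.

/ʃ/, /ʝ/, /ʕ/

place of articulation  voiceless  voiced  
postalveolar      —         ʒ       
alveolo-palatal   ɕ         ʑ       
palatal           ç         —       
pharyngeal        ħ         —       
Gaps, from front to back: postalveolar lacks voiceless (/ʃ/); palatal lacks voiced (/ʝ/); pharyngeal lacks voiced (/ʕ/).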